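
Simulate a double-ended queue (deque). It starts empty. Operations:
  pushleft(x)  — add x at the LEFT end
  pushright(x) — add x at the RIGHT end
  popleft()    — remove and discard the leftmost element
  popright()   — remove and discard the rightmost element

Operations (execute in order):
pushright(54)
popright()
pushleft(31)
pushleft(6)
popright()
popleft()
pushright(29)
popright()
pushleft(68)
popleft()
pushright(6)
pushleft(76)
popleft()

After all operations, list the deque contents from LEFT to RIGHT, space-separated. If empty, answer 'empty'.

pushright(54): [54]
popright(): []
pushleft(31): [31]
pushleft(6): [6, 31]
popright(): [6]
popleft(): []
pushright(29): [29]
popright(): []
pushleft(68): [68]
popleft(): []
pushright(6): [6]
pushleft(76): [76, 6]
popleft(): [6]

Answer: 6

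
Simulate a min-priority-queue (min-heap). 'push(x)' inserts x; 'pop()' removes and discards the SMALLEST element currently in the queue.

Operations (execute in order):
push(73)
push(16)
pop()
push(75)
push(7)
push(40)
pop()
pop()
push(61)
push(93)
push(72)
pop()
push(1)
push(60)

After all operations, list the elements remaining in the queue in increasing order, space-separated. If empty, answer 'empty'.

push(73): heap contents = [73]
push(16): heap contents = [16, 73]
pop() → 16: heap contents = [73]
push(75): heap contents = [73, 75]
push(7): heap contents = [7, 73, 75]
push(40): heap contents = [7, 40, 73, 75]
pop() → 7: heap contents = [40, 73, 75]
pop() → 40: heap contents = [73, 75]
push(61): heap contents = [61, 73, 75]
push(93): heap contents = [61, 73, 75, 93]
push(72): heap contents = [61, 72, 73, 75, 93]
pop() → 61: heap contents = [72, 73, 75, 93]
push(1): heap contents = [1, 72, 73, 75, 93]
push(60): heap contents = [1, 60, 72, 73, 75, 93]

Answer: 1 60 72 73 75 93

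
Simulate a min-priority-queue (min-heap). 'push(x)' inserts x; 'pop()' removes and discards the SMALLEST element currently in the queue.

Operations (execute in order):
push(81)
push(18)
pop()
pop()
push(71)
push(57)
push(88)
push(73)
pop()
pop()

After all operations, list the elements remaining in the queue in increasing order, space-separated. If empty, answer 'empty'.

push(81): heap contents = [81]
push(18): heap contents = [18, 81]
pop() → 18: heap contents = [81]
pop() → 81: heap contents = []
push(71): heap contents = [71]
push(57): heap contents = [57, 71]
push(88): heap contents = [57, 71, 88]
push(73): heap contents = [57, 71, 73, 88]
pop() → 57: heap contents = [71, 73, 88]
pop() → 71: heap contents = [73, 88]

Answer: 73 88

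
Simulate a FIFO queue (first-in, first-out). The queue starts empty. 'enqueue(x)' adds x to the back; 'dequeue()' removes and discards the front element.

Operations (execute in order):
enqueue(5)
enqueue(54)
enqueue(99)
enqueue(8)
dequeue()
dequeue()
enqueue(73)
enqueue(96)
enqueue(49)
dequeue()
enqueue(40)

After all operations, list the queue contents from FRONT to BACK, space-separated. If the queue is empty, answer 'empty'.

Answer: 8 73 96 49 40

Derivation:
enqueue(5): [5]
enqueue(54): [5, 54]
enqueue(99): [5, 54, 99]
enqueue(8): [5, 54, 99, 8]
dequeue(): [54, 99, 8]
dequeue(): [99, 8]
enqueue(73): [99, 8, 73]
enqueue(96): [99, 8, 73, 96]
enqueue(49): [99, 8, 73, 96, 49]
dequeue(): [8, 73, 96, 49]
enqueue(40): [8, 73, 96, 49, 40]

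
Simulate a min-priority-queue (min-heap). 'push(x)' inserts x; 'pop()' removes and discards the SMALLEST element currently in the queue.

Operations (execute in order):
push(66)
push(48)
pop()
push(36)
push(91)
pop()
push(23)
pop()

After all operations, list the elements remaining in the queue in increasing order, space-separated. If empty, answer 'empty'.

Answer: 66 91

Derivation:
push(66): heap contents = [66]
push(48): heap contents = [48, 66]
pop() → 48: heap contents = [66]
push(36): heap contents = [36, 66]
push(91): heap contents = [36, 66, 91]
pop() → 36: heap contents = [66, 91]
push(23): heap contents = [23, 66, 91]
pop() → 23: heap contents = [66, 91]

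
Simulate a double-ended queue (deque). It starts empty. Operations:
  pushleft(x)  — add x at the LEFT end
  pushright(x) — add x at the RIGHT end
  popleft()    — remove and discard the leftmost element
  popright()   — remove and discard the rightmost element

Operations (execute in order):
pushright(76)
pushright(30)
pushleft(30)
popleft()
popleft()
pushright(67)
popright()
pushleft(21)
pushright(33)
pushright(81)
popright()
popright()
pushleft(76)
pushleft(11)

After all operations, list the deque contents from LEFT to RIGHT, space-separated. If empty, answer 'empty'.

Answer: 11 76 21 30

Derivation:
pushright(76): [76]
pushright(30): [76, 30]
pushleft(30): [30, 76, 30]
popleft(): [76, 30]
popleft(): [30]
pushright(67): [30, 67]
popright(): [30]
pushleft(21): [21, 30]
pushright(33): [21, 30, 33]
pushright(81): [21, 30, 33, 81]
popright(): [21, 30, 33]
popright(): [21, 30]
pushleft(76): [76, 21, 30]
pushleft(11): [11, 76, 21, 30]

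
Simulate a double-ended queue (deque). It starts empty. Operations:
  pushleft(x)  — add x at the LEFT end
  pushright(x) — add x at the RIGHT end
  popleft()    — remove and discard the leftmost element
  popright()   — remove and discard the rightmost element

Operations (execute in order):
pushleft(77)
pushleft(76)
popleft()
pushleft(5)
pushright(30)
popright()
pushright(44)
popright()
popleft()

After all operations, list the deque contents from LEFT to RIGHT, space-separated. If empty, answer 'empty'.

Answer: 77

Derivation:
pushleft(77): [77]
pushleft(76): [76, 77]
popleft(): [77]
pushleft(5): [5, 77]
pushright(30): [5, 77, 30]
popright(): [5, 77]
pushright(44): [5, 77, 44]
popright(): [5, 77]
popleft(): [77]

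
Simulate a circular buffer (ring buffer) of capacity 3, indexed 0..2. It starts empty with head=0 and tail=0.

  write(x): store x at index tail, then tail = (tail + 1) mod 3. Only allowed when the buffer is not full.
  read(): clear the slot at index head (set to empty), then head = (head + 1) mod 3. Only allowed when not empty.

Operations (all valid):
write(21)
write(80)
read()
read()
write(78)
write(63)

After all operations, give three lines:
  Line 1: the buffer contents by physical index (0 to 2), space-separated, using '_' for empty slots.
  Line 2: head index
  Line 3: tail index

write(21): buf=[21 _ _], head=0, tail=1, size=1
write(80): buf=[21 80 _], head=0, tail=2, size=2
read(): buf=[_ 80 _], head=1, tail=2, size=1
read(): buf=[_ _ _], head=2, tail=2, size=0
write(78): buf=[_ _ 78], head=2, tail=0, size=1
write(63): buf=[63 _ 78], head=2, tail=1, size=2

Answer: 63 _ 78
2
1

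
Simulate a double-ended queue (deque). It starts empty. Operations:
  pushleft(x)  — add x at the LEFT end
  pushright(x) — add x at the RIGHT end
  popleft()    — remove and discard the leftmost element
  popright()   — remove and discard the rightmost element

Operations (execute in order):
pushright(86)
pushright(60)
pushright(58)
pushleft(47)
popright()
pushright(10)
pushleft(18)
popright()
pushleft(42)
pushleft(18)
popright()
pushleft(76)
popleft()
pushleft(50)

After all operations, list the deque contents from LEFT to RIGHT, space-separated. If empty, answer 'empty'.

pushright(86): [86]
pushright(60): [86, 60]
pushright(58): [86, 60, 58]
pushleft(47): [47, 86, 60, 58]
popright(): [47, 86, 60]
pushright(10): [47, 86, 60, 10]
pushleft(18): [18, 47, 86, 60, 10]
popright(): [18, 47, 86, 60]
pushleft(42): [42, 18, 47, 86, 60]
pushleft(18): [18, 42, 18, 47, 86, 60]
popright(): [18, 42, 18, 47, 86]
pushleft(76): [76, 18, 42, 18, 47, 86]
popleft(): [18, 42, 18, 47, 86]
pushleft(50): [50, 18, 42, 18, 47, 86]

Answer: 50 18 42 18 47 86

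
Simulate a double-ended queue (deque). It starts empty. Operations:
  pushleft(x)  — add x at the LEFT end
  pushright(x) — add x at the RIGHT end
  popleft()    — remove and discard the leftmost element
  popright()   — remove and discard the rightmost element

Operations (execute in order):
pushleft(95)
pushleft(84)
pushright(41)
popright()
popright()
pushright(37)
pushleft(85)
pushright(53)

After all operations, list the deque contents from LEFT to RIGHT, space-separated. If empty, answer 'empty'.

pushleft(95): [95]
pushleft(84): [84, 95]
pushright(41): [84, 95, 41]
popright(): [84, 95]
popright(): [84]
pushright(37): [84, 37]
pushleft(85): [85, 84, 37]
pushright(53): [85, 84, 37, 53]

Answer: 85 84 37 53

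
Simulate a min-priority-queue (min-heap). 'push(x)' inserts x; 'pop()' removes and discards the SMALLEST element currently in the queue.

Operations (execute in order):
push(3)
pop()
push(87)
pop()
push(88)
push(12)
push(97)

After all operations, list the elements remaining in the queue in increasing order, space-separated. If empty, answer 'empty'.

push(3): heap contents = [3]
pop() → 3: heap contents = []
push(87): heap contents = [87]
pop() → 87: heap contents = []
push(88): heap contents = [88]
push(12): heap contents = [12, 88]
push(97): heap contents = [12, 88, 97]

Answer: 12 88 97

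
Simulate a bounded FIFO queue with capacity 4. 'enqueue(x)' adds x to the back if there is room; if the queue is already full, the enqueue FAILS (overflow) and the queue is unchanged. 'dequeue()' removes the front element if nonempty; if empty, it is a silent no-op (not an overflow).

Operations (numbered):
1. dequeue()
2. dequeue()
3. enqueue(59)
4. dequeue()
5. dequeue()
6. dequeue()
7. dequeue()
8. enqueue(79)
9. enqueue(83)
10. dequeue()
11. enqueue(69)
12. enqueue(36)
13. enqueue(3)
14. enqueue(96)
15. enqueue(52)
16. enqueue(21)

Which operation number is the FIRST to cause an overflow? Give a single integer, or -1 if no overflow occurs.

1. dequeue(): empty, no-op, size=0
2. dequeue(): empty, no-op, size=0
3. enqueue(59): size=1
4. dequeue(): size=0
5. dequeue(): empty, no-op, size=0
6. dequeue(): empty, no-op, size=0
7. dequeue(): empty, no-op, size=0
8. enqueue(79): size=1
9. enqueue(83): size=2
10. dequeue(): size=1
11. enqueue(69): size=2
12. enqueue(36): size=3
13. enqueue(3): size=4
14. enqueue(96): size=4=cap → OVERFLOW (fail)
15. enqueue(52): size=4=cap → OVERFLOW (fail)
16. enqueue(21): size=4=cap → OVERFLOW (fail)

Answer: 14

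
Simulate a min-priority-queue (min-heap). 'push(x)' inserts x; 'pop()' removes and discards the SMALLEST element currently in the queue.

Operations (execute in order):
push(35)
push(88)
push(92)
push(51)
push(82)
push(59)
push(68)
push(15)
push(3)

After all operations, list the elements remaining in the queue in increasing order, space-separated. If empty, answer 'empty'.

push(35): heap contents = [35]
push(88): heap contents = [35, 88]
push(92): heap contents = [35, 88, 92]
push(51): heap contents = [35, 51, 88, 92]
push(82): heap contents = [35, 51, 82, 88, 92]
push(59): heap contents = [35, 51, 59, 82, 88, 92]
push(68): heap contents = [35, 51, 59, 68, 82, 88, 92]
push(15): heap contents = [15, 35, 51, 59, 68, 82, 88, 92]
push(3): heap contents = [3, 15, 35, 51, 59, 68, 82, 88, 92]

Answer: 3 15 35 51 59 68 82 88 92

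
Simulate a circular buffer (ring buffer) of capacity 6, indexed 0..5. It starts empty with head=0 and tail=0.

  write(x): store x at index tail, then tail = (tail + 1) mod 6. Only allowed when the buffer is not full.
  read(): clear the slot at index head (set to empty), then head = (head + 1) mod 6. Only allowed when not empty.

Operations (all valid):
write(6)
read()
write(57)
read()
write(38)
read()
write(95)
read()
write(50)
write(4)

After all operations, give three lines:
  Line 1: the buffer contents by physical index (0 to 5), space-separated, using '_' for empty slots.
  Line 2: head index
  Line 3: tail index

Answer: _ _ _ _ 50 4
4
0

Derivation:
write(6): buf=[6 _ _ _ _ _], head=0, tail=1, size=1
read(): buf=[_ _ _ _ _ _], head=1, tail=1, size=0
write(57): buf=[_ 57 _ _ _ _], head=1, tail=2, size=1
read(): buf=[_ _ _ _ _ _], head=2, tail=2, size=0
write(38): buf=[_ _ 38 _ _ _], head=2, tail=3, size=1
read(): buf=[_ _ _ _ _ _], head=3, tail=3, size=0
write(95): buf=[_ _ _ 95 _ _], head=3, tail=4, size=1
read(): buf=[_ _ _ _ _ _], head=4, tail=4, size=0
write(50): buf=[_ _ _ _ 50 _], head=4, tail=5, size=1
write(4): buf=[_ _ _ _ 50 4], head=4, tail=0, size=2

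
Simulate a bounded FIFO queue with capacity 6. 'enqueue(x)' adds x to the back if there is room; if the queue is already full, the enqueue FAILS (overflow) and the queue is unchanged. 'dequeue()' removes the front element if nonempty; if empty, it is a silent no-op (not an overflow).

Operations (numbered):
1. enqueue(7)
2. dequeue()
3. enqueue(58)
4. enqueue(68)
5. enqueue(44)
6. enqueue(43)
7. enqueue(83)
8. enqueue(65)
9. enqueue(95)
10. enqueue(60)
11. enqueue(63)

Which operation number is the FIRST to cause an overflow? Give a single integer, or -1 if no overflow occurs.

1. enqueue(7): size=1
2. dequeue(): size=0
3. enqueue(58): size=1
4. enqueue(68): size=2
5. enqueue(44): size=3
6. enqueue(43): size=4
7. enqueue(83): size=5
8. enqueue(65): size=6
9. enqueue(95): size=6=cap → OVERFLOW (fail)
10. enqueue(60): size=6=cap → OVERFLOW (fail)
11. enqueue(63): size=6=cap → OVERFLOW (fail)

Answer: 9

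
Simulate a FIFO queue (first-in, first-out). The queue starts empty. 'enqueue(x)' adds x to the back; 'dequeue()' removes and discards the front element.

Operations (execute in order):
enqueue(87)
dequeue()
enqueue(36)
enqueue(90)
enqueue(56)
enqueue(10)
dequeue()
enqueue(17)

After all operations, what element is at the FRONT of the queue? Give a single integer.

Answer: 90

Derivation:
enqueue(87): queue = [87]
dequeue(): queue = []
enqueue(36): queue = [36]
enqueue(90): queue = [36, 90]
enqueue(56): queue = [36, 90, 56]
enqueue(10): queue = [36, 90, 56, 10]
dequeue(): queue = [90, 56, 10]
enqueue(17): queue = [90, 56, 10, 17]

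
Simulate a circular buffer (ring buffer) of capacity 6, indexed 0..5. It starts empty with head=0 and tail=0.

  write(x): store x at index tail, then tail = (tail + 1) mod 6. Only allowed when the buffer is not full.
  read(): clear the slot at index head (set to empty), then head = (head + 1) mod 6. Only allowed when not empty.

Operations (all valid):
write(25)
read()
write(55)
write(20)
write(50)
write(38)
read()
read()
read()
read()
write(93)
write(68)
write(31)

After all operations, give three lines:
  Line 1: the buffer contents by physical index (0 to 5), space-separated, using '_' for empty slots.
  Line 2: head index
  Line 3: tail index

write(25): buf=[25 _ _ _ _ _], head=0, tail=1, size=1
read(): buf=[_ _ _ _ _ _], head=1, tail=1, size=0
write(55): buf=[_ 55 _ _ _ _], head=1, tail=2, size=1
write(20): buf=[_ 55 20 _ _ _], head=1, tail=3, size=2
write(50): buf=[_ 55 20 50 _ _], head=1, tail=4, size=3
write(38): buf=[_ 55 20 50 38 _], head=1, tail=5, size=4
read(): buf=[_ _ 20 50 38 _], head=2, tail=5, size=3
read(): buf=[_ _ _ 50 38 _], head=3, tail=5, size=2
read(): buf=[_ _ _ _ 38 _], head=4, tail=5, size=1
read(): buf=[_ _ _ _ _ _], head=5, tail=5, size=0
write(93): buf=[_ _ _ _ _ 93], head=5, tail=0, size=1
write(68): buf=[68 _ _ _ _ 93], head=5, tail=1, size=2
write(31): buf=[68 31 _ _ _ 93], head=5, tail=2, size=3

Answer: 68 31 _ _ _ 93
5
2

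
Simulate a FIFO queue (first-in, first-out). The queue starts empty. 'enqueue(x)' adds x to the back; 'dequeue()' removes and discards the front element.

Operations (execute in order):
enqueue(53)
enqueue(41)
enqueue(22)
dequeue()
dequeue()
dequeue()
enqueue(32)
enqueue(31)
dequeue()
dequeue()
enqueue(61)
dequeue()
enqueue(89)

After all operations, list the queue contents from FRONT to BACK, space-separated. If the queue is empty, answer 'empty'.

enqueue(53): [53]
enqueue(41): [53, 41]
enqueue(22): [53, 41, 22]
dequeue(): [41, 22]
dequeue(): [22]
dequeue(): []
enqueue(32): [32]
enqueue(31): [32, 31]
dequeue(): [31]
dequeue(): []
enqueue(61): [61]
dequeue(): []
enqueue(89): [89]

Answer: 89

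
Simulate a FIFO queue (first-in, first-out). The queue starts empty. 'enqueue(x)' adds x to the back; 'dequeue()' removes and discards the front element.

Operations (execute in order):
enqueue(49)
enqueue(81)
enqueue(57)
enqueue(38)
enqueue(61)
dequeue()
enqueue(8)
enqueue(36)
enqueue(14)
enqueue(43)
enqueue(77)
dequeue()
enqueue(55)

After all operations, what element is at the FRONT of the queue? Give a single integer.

enqueue(49): queue = [49]
enqueue(81): queue = [49, 81]
enqueue(57): queue = [49, 81, 57]
enqueue(38): queue = [49, 81, 57, 38]
enqueue(61): queue = [49, 81, 57, 38, 61]
dequeue(): queue = [81, 57, 38, 61]
enqueue(8): queue = [81, 57, 38, 61, 8]
enqueue(36): queue = [81, 57, 38, 61, 8, 36]
enqueue(14): queue = [81, 57, 38, 61, 8, 36, 14]
enqueue(43): queue = [81, 57, 38, 61, 8, 36, 14, 43]
enqueue(77): queue = [81, 57, 38, 61, 8, 36, 14, 43, 77]
dequeue(): queue = [57, 38, 61, 8, 36, 14, 43, 77]
enqueue(55): queue = [57, 38, 61, 8, 36, 14, 43, 77, 55]

Answer: 57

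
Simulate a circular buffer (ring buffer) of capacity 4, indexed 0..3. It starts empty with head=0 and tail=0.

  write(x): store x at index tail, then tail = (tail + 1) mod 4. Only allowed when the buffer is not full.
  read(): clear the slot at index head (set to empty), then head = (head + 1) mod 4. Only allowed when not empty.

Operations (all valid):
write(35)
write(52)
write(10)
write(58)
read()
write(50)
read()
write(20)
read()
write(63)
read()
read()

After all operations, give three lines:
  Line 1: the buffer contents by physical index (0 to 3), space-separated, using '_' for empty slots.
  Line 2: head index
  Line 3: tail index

Answer: _ 20 63 _
1
3

Derivation:
write(35): buf=[35 _ _ _], head=0, tail=1, size=1
write(52): buf=[35 52 _ _], head=0, tail=2, size=2
write(10): buf=[35 52 10 _], head=0, tail=3, size=3
write(58): buf=[35 52 10 58], head=0, tail=0, size=4
read(): buf=[_ 52 10 58], head=1, tail=0, size=3
write(50): buf=[50 52 10 58], head=1, tail=1, size=4
read(): buf=[50 _ 10 58], head=2, tail=1, size=3
write(20): buf=[50 20 10 58], head=2, tail=2, size=4
read(): buf=[50 20 _ 58], head=3, tail=2, size=3
write(63): buf=[50 20 63 58], head=3, tail=3, size=4
read(): buf=[50 20 63 _], head=0, tail=3, size=3
read(): buf=[_ 20 63 _], head=1, tail=3, size=2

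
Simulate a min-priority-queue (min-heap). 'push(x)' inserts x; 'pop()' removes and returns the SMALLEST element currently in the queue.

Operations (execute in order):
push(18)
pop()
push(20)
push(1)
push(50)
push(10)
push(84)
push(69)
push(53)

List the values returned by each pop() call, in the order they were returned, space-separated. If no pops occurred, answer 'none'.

Answer: 18

Derivation:
push(18): heap contents = [18]
pop() → 18: heap contents = []
push(20): heap contents = [20]
push(1): heap contents = [1, 20]
push(50): heap contents = [1, 20, 50]
push(10): heap contents = [1, 10, 20, 50]
push(84): heap contents = [1, 10, 20, 50, 84]
push(69): heap contents = [1, 10, 20, 50, 69, 84]
push(53): heap contents = [1, 10, 20, 50, 53, 69, 84]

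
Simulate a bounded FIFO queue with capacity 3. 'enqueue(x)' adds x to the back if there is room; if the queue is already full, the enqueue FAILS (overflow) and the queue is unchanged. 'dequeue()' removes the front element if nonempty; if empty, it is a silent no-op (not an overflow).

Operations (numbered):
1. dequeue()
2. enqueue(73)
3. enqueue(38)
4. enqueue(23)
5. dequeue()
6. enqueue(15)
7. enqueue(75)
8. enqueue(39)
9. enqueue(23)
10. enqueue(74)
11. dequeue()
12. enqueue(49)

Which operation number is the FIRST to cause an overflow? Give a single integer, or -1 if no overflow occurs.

1. dequeue(): empty, no-op, size=0
2. enqueue(73): size=1
3. enqueue(38): size=2
4. enqueue(23): size=3
5. dequeue(): size=2
6. enqueue(15): size=3
7. enqueue(75): size=3=cap → OVERFLOW (fail)
8. enqueue(39): size=3=cap → OVERFLOW (fail)
9. enqueue(23): size=3=cap → OVERFLOW (fail)
10. enqueue(74): size=3=cap → OVERFLOW (fail)
11. dequeue(): size=2
12. enqueue(49): size=3

Answer: 7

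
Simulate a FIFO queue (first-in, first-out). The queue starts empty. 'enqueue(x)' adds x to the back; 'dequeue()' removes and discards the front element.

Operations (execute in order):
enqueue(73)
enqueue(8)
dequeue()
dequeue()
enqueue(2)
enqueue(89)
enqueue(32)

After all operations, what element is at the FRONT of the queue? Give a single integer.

Answer: 2

Derivation:
enqueue(73): queue = [73]
enqueue(8): queue = [73, 8]
dequeue(): queue = [8]
dequeue(): queue = []
enqueue(2): queue = [2]
enqueue(89): queue = [2, 89]
enqueue(32): queue = [2, 89, 32]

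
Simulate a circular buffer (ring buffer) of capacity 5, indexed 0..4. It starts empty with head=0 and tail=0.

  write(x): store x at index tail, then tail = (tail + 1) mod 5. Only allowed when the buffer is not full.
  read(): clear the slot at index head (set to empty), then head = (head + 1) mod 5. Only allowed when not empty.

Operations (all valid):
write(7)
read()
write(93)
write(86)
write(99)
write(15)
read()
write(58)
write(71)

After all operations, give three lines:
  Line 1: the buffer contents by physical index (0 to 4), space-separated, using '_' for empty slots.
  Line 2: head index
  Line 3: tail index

Answer: 58 71 86 99 15
2
2

Derivation:
write(7): buf=[7 _ _ _ _], head=0, tail=1, size=1
read(): buf=[_ _ _ _ _], head=1, tail=1, size=0
write(93): buf=[_ 93 _ _ _], head=1, tail=2, size=1
write(86): buf=[_ 93 86 _ _], head=1, tail=3, size=2
write(99): buf=[_ 93 86 99 _], head=1, tail=4, size=3
write(15): buf=[_ 93 86 99 15], head=1, tail=0, size=4
read(): buf=[_ _ 86 99 15], head=2, tail=0, size=3
write(58): buf=[58 _ 86 99 15], head=2, tail=1, size=4
write(71): buf=[58 71 86 99 15], head=2, tail=2, size=5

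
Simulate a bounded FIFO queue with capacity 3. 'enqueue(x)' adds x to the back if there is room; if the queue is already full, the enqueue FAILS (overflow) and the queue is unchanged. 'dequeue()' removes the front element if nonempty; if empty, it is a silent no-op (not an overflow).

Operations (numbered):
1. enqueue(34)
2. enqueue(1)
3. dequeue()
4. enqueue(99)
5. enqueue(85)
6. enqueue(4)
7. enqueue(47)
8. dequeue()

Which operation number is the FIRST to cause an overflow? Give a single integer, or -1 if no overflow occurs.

Answer: 6

Derivation:
1. enqueue(34): size=1
2. enqueue(1): size=2
3. dequeue(): size=1
4. enqueue(99): size=2
5. enqueue(85): size=3
6. enqueue(4): size=3=cap → OVERFLOW (fail)
7. enqueue(47): size=3=cap → OVERFLOW (fail)
8. dequeue(): size=2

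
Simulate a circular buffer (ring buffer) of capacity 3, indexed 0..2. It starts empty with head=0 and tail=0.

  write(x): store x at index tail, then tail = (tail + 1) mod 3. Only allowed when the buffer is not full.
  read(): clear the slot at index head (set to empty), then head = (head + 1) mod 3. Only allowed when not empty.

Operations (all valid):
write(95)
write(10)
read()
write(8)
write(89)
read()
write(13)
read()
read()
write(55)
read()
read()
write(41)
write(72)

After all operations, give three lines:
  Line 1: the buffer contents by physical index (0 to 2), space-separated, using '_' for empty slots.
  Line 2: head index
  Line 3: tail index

Answer: 41 72 _
0
2

Derivation:
write(95): buf=[95 _ _], head=0, tail=1, size=1
write(10): buf=[95 10 _], head=0, tail=2, size=2
read(): buf=[_ 10 _], head=1, tail=2, size=1
write(8): buf=[_ 10 8], head=1, tail=0, size=2
write(89): buf=[89 10 8], head=1, tail=1, size=3
read(): buf=[89 _ 8], head=2, tail=1, size=2
write(13): buf=[89 13 8], head=2, tail=2, size=3
read(): buf=[89 13 _], head=0, tail=2, size=2
read(): buf=[_ 13 _], head=1, tail=2, size=1
write(55): buf=[_ 13 55], head=1, tail=0, size=2
read(): buf=[_ _ 55], head=2, tail=0, size=1
read(): buf=[_ _ _], head=0, tail=0, size=0
write(41): buf=[41 _ _], head=0, tail=1, size=1
write(72): buf=[41 72 _], head=0, tail=2, size=2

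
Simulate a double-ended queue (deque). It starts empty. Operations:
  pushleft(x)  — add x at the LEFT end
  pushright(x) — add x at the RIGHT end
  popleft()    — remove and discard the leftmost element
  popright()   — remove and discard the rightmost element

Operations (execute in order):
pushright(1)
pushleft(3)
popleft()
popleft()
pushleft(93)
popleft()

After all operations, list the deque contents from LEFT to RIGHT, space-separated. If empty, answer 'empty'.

pushright(1): [1]
pushleft(3): [3, 1]
popleft(): [1]
popleft(): []
pushleft(93): [93]
popleft(): []

Answer: empty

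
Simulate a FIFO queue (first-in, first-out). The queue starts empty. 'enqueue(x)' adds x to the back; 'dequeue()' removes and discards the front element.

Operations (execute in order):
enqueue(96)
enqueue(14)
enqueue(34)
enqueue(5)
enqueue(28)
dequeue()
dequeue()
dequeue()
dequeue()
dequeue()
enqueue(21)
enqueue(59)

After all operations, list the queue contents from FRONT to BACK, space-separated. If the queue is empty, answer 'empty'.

Answer: 21 59

Derivation:
enqueue(96): [96]
enqueue(14): [96, 14]
enqueue(34): [96, 14, 34]
enqueue(5): [96, 14, 34, 5]
enqueue(28): [96, 14, 34, 5, 28]
dequeue(): [14, 34, 5, 28]
dequeue(): [34, 5, 28]
dequeue(): [5, 28]
dequeue(): [28]
dequeue(): []
enqueue(21): [21]
enqueue(59): [21, 59]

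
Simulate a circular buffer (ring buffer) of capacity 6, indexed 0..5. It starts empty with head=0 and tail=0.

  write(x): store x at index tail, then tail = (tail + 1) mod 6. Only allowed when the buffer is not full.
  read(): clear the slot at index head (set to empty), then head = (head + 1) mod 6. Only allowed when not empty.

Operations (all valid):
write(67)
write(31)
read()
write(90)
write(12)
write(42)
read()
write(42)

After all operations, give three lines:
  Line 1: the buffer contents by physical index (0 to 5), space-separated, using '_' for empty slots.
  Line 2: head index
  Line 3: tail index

write(67): buf=[67 _ _ _ _ _], head=0, tail=1, size=1
write(31): buf=[67 31 _ _ _ _], head=0, tail=2, size=2
read(): buf=[_ 31 _ _ _ _], head=1, tail=2, size=1
write(90): buf=[_ 31 90 _ _ _], head=1, tail=3, size=2
write(12): buf=[_ 31 90 12 _ _], head=1, tail=4, size=3
write(42): buf=[_ 31 90 12 42 _], head=1, tail=5, size=4
read(): buf=[_ _ 90 12 42 _], head=2, tail=5, size=3
write(42): buf=[_ _ 90 12 42 42], head=2, tail=0, size=4

Answer: _ _ 90 12 42 42
2
0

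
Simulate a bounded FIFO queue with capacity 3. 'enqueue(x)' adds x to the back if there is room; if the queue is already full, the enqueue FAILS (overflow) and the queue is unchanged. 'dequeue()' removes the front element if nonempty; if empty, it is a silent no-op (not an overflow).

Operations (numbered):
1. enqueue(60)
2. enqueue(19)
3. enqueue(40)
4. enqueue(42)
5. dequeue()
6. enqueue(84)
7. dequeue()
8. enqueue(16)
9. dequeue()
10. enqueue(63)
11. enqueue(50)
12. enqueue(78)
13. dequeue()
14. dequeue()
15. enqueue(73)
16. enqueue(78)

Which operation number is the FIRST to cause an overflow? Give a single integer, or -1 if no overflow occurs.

1. enqueue(60): size=1
2. enqueue(19): size=2
3. enqueue(40): size=3
4. enqueue(42): size=3=cap → OVERFLOW (fail)
5. dequeue(): size=2
6. enqueue(84): size=3
7. dequeue(): size=2
8. enqueue(16): size=3
9. dequeue(): size=2
10. enqueue(63): size=3
11. enqueue(50): size=3=cap → OVERFLOW (fail)
12. enqueue(78): size=3=cap → OVERFLOW (fail)
13. dequeue(): size=2
14. dequeue(): size=1
15. enqueue(73): size=2
16. enqueue(78): size=3

Answer: 4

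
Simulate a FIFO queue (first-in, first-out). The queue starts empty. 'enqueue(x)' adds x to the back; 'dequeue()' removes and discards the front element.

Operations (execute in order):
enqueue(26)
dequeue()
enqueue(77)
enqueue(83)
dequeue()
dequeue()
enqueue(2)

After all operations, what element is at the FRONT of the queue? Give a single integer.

enqueue(26): queue = [26]
dequeue(): queue = []
enqueue(77): queue = [77]
enqueue(83): queue = [77, 83]
dequeue(): queue = [83]
dequeue(): queue = []
enqueue(2): queue = [2]

Answer: 2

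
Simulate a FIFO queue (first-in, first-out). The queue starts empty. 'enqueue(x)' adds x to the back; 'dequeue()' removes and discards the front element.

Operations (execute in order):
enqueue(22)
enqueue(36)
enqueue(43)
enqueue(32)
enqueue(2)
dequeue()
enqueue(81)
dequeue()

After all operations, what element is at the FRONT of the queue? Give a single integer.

enqueue(22): queue = [22]
enqueue(36): queue = [22, 36]
enqueue(43): queue = [22, 36, 43]
enqueue(32): queue = [22, 36, 43, 32]
enqueue(2): queue = [22, 36, 43, 32, 2]
dequeue(): queue = [36, 43, 32, 2]
enqueue(81): queue = [36, 43, 32, 2, 81]
dequeue(): queue = [43, 32, 2, 81]

Answer: 43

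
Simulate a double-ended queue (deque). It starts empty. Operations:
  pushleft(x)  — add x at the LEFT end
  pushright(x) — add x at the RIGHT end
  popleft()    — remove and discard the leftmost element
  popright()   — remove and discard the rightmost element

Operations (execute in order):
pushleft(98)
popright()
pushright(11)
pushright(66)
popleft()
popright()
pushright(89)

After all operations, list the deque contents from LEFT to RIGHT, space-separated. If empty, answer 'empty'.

pushleft(98): [98]
popright(): []
pushright(11): [11]
pushright(66): [11, 66]
popleft(): [66]
popright(): []
pushright(89): [89]

Answer: 89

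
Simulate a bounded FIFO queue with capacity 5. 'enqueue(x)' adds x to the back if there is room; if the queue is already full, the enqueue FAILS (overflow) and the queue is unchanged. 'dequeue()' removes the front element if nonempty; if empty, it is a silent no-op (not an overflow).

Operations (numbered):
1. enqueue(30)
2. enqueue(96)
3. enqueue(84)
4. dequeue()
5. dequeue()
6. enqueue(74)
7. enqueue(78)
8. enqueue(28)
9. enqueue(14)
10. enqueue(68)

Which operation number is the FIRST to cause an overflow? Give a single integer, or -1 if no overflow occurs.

1. enqueue(30): size=1
2. enqueue(96): size=2
3. enqueue(84): size=3
4. dequeue(): size=2
5. dequeue(): size=1
6. enqueue(74): size=2
7. enqueue(78): size=3
8. enqueue(28): size=4
9. enqueue(14): size=5
10. enqueue(68): size=5=cap → OVERFLOW (fail)

Answer: 10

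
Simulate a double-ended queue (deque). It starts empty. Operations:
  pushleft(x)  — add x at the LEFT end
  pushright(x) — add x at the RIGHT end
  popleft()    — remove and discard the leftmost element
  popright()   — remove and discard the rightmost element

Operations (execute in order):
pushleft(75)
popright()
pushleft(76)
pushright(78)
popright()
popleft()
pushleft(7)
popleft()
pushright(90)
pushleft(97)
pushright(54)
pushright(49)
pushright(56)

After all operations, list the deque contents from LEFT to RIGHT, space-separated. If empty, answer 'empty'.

Answer: 97 90 54 49 56

Derivation:
pushleft(75): [75]
popright(): []
pushleft(76): [76]
pushright(78): [76, 78]
popright(): [76]
popleft(): []
pushleft(7): [7]
popleft(): []
pushright(90): [90]
pushleft(97): [97, 90]
pushright(54): [97, 90, 54]
pushright(49): [97, 90, 54, 49]
pushright(56): [97, 90, 54, 49, 56]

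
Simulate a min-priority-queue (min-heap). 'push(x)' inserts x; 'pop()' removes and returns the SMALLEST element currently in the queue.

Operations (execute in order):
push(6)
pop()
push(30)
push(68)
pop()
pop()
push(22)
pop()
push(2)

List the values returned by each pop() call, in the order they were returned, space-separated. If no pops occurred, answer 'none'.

Answer: 6 30 68 22

Derivation:
push(6): heap contents = [6]
pop() → 6: heap contents = []
push(30): heap contents = [30]
push(68): heap contents = [30, 68]
pop() → 30: heap contents = [68]
pop() → 68: heap contents = []
push(22): heap contents = [22]
pop() → 22: heap contents = []
push(2): heap contents = [2]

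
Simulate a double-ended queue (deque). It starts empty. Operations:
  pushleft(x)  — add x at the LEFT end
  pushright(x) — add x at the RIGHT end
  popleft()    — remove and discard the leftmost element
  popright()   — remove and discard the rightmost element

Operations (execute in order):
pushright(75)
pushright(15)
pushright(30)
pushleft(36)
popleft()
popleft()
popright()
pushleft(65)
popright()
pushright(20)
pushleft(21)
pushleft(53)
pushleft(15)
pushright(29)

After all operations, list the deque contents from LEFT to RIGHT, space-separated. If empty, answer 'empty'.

pushright(75): [75]
pushright(15): [75, 15]
pushright(30): [75, 15, 30]
pushleft(36): [36, 75, 15, 30]
popleft(): [75, 15, 30]
popleft(): [15, 30]
popright(): [15]
pushleft(65): [65, 15]
popright(): [65]
pushright(20): [65, 20]
pushleft(21): [21, 65, 20]
pushleft(53): [53, 21, 65, 20]
pushleft(15): [15, 53, 21, 65, 20]
pushright(29): [15, 53, 21, 65, 20, 29]

Answer: 15 53 21 65 20 29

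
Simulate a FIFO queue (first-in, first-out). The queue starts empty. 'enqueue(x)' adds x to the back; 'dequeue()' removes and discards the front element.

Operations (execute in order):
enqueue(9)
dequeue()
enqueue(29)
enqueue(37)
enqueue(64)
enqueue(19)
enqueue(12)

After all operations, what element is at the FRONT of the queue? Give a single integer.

Answer: 29

Derivation:
enqueue(9): queue = [9]
dequeue(): queue = []
enqueue(29): queue = [29]
enqueue(37): queue = [29, 37]
enqueue(64): queue = [29, 37, 64]
enqueue(19): queue = [29, 37, 64, 19]
enqueue(12): queue = [29, 37, 64, 19, 12]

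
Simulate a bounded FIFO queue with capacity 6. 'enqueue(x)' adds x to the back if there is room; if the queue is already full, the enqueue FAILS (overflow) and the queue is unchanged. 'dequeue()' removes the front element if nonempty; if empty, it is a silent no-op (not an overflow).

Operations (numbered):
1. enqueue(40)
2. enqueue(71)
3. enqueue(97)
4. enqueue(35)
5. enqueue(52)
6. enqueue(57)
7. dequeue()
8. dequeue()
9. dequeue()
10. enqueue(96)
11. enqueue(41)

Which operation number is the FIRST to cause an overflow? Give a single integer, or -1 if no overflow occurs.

1. enqueue(40): size=1
2. enqueue(71): size=2
3. enqueue(97): size=3
4. enqueue(35): size=4
5. enqueue(52): size=5
6. enqueue(57): size=6
7. dequeue(): size=5
8. dequeue(): size=4
9. dequeue(): size=3
10. enqueue(96): size=4
11. enqueue(41): size=5

Answer: -1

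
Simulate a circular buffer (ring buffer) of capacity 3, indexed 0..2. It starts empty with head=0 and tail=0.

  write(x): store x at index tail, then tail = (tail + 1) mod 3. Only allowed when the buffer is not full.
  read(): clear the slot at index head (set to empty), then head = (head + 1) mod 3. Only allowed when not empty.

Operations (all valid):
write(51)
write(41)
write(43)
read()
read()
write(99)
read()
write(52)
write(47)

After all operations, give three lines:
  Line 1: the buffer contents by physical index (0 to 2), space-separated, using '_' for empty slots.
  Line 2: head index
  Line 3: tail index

Answer: 99 52 47
0
0

Derivation:
write(51): buf=[51 _ _], head=0, tail=1, size=1
write(41): buf=[51 41 _], head=0, tail=2, size=2
write(43): buf=[51 41 43], head=0, tail=0, size=3
read(): buf=[_ 41 43], head=1, tail=0, size=2
read(): buf=[_ _ 43], head=2, tail=0, size=1
write(99): buf=[99 _ 43], head=2, tail=1, size=2
read(): buf=[99 _ _], head=0, tail=1, size=1
write(52): buf=[99 52 _], head=0, tail=2, size=2
write(47): buf=[99 52 47], head=0, tail=0, size=3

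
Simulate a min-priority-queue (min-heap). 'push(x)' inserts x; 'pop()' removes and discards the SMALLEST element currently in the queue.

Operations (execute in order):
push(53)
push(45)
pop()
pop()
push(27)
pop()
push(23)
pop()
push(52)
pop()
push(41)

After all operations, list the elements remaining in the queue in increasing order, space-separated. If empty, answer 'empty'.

push(53): heap contents = [53]
push(45): heap contents = [45, 53]
pop() → 45: heap contents = [53]
pop() → 53: heap contents = []
push(27): heap contents = [27]
pop() → 27: heap contents = []
push(23): heap contents = [23]
pop() → 23: heap contents = []
push(52): heap contents = [52]
pop() → 52: heap contents = []
push(41): heap contents = [41]

Answer: 41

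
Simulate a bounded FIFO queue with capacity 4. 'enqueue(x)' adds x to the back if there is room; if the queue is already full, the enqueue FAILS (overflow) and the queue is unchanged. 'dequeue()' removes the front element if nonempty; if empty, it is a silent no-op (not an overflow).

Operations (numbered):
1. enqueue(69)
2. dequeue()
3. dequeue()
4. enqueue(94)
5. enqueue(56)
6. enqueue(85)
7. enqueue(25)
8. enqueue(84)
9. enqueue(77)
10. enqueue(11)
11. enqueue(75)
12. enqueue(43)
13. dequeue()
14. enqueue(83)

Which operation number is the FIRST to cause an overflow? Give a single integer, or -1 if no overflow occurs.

Answer: 8

Derivation:
1. enqueue(69): size=1
2. dequeue(): size=0
3. dequeue(): empty, no-op, size=0
4. enqueue(94): size=1
5. enqueue(56): size=2
6. enqueue(85): size=3
7. enqueue(25): size=4
8. enqueue(84): size=4=cap → OVERFLOW (fail)
9. enqueue(77): size=4=cap → OVERFLOW (fail)
10. enqueue(11): size=4=cap → OVERFLOW (fail)
11. enqueue(75): size=4=cap → OVERFLOW (fail)
12. enqueue(43): size=4=cap → OVERFLOW (fail)
13. dequeue(): size=3
14. enqueue(83): size=4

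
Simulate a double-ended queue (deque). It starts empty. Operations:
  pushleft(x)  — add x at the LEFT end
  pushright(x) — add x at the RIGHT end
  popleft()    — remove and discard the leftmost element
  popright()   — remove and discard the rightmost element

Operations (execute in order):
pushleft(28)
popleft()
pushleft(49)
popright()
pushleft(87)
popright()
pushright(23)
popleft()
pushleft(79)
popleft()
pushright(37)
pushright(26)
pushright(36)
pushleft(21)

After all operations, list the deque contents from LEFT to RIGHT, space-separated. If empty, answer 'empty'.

pushleft(28): [28]
popleft(): []
pushleft(49): [49]
popright(): []
pushleft(87): [87]
popright(): []
pushright(23): [23]
popleft(): []
pushleft(79): [79]
popleft(): []
pushright(37): [37]
pushright(26): [37, 26]
pushright(36): [37, 26, 36]
pushleft(21): [21, 37, 26, 36]

Answer: 21 37 26 36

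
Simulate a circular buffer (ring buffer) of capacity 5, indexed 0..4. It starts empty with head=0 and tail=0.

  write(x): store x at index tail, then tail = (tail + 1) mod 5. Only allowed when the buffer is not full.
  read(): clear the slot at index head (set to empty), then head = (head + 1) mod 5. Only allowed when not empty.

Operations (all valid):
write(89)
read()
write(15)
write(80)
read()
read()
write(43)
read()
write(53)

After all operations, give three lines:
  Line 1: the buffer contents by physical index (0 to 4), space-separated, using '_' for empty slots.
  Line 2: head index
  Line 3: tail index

Answer: _ _ _ _ 53
4
0

Derivation:
write(89): buf=[89 _ _ _ _], head=0, tail=1, size=1
read(): buf=[_ _ _ _ _], head=1, tail=1, size=0
write(15): buf=[_ 15 _ _ _], head=1, tail=2, size=1
write(80): buf=[_ 15 80 _ _], head=1, tail=3, size=2
read(): buf=[_ _ 80 _ _], head=2, tail=3, size=1
read(): buf=[_ _ _ _ _], head=3, tail=3, size=0
write(43): buf=[_ _ _ 43 _], head=3, tail=4, size=1
read(): buf=[_ _ _ _ _], head=4, tail=4, size=0
write(53): buf=[_ _ _ _ 53], head=4, tail=0, size=1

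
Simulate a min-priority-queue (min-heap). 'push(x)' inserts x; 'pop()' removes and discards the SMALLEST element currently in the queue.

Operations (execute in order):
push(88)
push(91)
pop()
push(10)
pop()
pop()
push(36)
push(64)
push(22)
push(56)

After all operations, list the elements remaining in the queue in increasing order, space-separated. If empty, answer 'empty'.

Answer: 22 36 56 64

Derivation:
push(88): heap contents = [88]
push(91): heap contents = [88, 91]
pop() → 88: heap contents = [91]
push(10): heap contents = [10, 91]
pop() → 10: heap contents = [91]
pop() → 91: heap contents = []
push(36): heap contents = [36]
push(64): heap contents = [36, 64]
push(22): heap contents = [22, 36, 64]
push(56): heap contents = [22, 36, 56, 64]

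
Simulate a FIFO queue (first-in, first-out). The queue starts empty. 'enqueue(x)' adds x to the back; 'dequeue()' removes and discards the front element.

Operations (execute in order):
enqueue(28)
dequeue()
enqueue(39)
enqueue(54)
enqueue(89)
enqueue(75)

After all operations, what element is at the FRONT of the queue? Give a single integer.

Answer: 39

Derivation:
enqueue(28): queue = [28]
dequeue(): queue = []
enqueue(39): queue = [39]
enqueue(54): queue = [39, 54]
enqueue(89): queue = [39, 54, 89]
enqueue(75): queue = [39, 54, 89, 75]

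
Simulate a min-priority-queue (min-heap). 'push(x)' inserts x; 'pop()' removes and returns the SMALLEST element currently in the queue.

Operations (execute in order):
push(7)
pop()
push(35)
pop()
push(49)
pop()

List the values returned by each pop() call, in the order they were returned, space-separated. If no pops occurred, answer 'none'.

push(7): heap contents = [7]
pop() → 7: heap contents = []
push(35): heap contents = [35]
pop() → 35: heap contents = []
push(49): heap contents = [49]
pop() → 49: heap contents = []

Answer: 7 35 49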